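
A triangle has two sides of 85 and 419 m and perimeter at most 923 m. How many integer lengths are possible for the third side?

85

Triangle inequality: 334 < x < 504. Perimeter ≤ 923 gives x ≤ 923 − 85 − 419 = 419.
So 334 < x ≤ 419; integers 335 through 419: 85 values.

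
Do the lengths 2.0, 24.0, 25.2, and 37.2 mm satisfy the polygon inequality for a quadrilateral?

A quadrilateral exists iff every side is shorter than the sum of the others — equivalently, the longest side is less than the sum of the rest.
Longest side 37.2 < 51.2 (sum of the remaining 3), so yes.

Yes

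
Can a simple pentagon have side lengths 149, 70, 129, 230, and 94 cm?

Yes

A pentagon exists iff every side is shorter than the sum of the others — equivalently, the longest side is less than the sum of the rest.
Longest side 230 < 442 (sum of the remaining 4), so yes.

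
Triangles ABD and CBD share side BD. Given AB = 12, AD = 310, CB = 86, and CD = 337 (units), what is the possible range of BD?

298 < BD < 322

From triangle ABD: |12 − 310| < BD < 12 + 310, i.e. 298 < BD < 322.
From triangle CBD: 251 < BD < 423.
Both must hold, so BD lies in the intersection.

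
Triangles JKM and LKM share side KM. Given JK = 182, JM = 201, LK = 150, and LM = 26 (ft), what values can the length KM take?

124 < KM < 176

From triangle JKM: |182 − 201| < KM < 182 + 201, i.e. 19 < KM < 383.
From triangle LKM: 124 < KM < 176.
Both must hold, so KM lies in the intersection.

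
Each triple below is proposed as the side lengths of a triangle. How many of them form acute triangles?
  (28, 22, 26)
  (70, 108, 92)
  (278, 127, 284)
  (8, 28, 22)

3

(28,22,26): 22²+26² = 1160 > 784 = 28² → acute
(70,108,92): 70²+92² = 13364 > 11664 = 108² → acute
(278,127,284): 127²+278² = 93413 > 80656 = 284² → acute
(8,28,22): 8²+22² = 548 < 784 = 28² → obtuse
3 of the 4 are acute.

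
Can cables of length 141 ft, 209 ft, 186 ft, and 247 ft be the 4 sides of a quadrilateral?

A quadrilateral exists iff every side is shorter than the sum of the others — equivalently, the longest side is less than the sum of the rest.
Longest side 247 < 536 (sum of the remaining 3), so yes.

Yes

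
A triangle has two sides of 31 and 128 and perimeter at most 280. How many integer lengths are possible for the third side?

Triangle inequality: 97 < x < 159. Perimeter ≤ 280 gives x ≤ 280 − 31 − 128 = 121.
So 97 < x ≤ 121; integers 98 through 121: 24 values.

24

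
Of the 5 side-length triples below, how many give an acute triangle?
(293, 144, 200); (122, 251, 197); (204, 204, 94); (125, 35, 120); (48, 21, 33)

1

(293,144,200): 144²+200² = 60736 < 85849 = 293² → obtuse
(122,251,197): 122²+197² = 53693 < 63001 = 251² → obtuse
(204,204,94): 94²+204² = 50452 > 41616 = 204² → acute
(125,35,120): 35²+120² = 15625 = 125² → right
(48,21,33): 21²+33² = 1530 < 2304 = 48² → obtuse
1 of the 5 is acute.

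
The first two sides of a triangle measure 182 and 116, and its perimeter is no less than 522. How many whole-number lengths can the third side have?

Triangle inequality: 66 < x < 298. Perimeter ≥ 522 gives x ≥ 522 − 182 − 116 = 224.
So 224 ≤ x < 298; integers 224 through 297: 74 values.

74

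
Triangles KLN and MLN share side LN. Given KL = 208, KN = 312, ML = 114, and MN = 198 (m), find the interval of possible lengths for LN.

104 < LN < 312

From triangle KLN: |208 − 312| < LN < 208 + 312, i.e. 104 < LN < 520.
From triangle MLN: 84 < LN < 312.
Both must hold, so LN lies in the intersection.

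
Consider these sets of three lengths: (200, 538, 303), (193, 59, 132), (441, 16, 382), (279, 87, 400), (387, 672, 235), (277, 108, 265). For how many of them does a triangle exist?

(200,303,538): 200+303 ≤ 538 → not valid
(59,132,193): 59+132 ≤ 193 → not valid
(16,382,441): 16+382 ≤ 441 → not valid
(87,279,400): 87+279 ≤ 400 → not valid
(235,387,672): 235+387 ≤ 672 → not valid
(108,265,277): 108+265 > 277 → valid
1 of the 6 triples forms a triangle.

1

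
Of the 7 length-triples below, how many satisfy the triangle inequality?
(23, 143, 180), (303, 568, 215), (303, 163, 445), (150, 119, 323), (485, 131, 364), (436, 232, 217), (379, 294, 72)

3

(23,143,180): 23+143 ≤ 180 → not valid
(215,303,568): 215+303 ≤ 568 → not valid
(163,303,445): 163+303 > 445 → valid
(119,150,323): 119+150 ≤ 323 → not valid
(131,364,485): 131+364 > 485 → valid
(217,232,436): 217+232 > 436 → valid
(72,294,379): 72+294 ≤ 379 → not valid
3 of the 7 triples form a triangle.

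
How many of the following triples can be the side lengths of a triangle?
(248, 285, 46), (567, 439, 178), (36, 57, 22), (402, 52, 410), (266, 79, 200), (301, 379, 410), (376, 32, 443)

6

(46,248,285): 46+248 > 285 → valid
(178,439,567): 178+439 > 567 → valid
(22,36,57): 22+36 > 57 → valid
(52,402,410): 52+402 > 410 → valid
(79,200,266): 79+200 > 266 → valid
(301,379,410): 301+379 > 410 → valid
(32,376,443): 32+376 ≤ 443 → not valid
6 of the 7 triples form a triangle.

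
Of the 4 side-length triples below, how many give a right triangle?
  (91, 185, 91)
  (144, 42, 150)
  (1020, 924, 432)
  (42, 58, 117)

(91,185,91): 91+91 ≤ 185, not a triangle
(144,42,150): 42²+144² = 22500 = 150² → right
(1020,924,432): 432²+924² = 1040400 = 1020² → right
(42,58,117): 42+58 ≤ 117, not a triangle
2 of the 4 are right.

2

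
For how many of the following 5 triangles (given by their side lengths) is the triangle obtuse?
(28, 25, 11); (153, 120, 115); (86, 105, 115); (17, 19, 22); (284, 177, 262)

(28,25,11): 11²+25² = 746 < 784 = 28² → obtuse
(153,120,115): 115²+120² = 27625 > 23409 = 153² → acute
(86,105,115): 86²+105² = 18421 > 13225 = 115² → acute
(17,19,22): 17²+19² = 650 > 484 = 22² → acute
(284,177,262): 177²+262² = 99973 > 80656 = 284² → acute
1 of the 5 is obtuse.

1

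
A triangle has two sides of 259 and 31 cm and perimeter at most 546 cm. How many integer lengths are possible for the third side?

28

Triangle inequality: 228 < x < 290. Perimeter ≤ 546 gives x ≤ 546 − 259 − 31 = 256.
So 228 < x ≤ 256; integers 229 through 256: 28 values.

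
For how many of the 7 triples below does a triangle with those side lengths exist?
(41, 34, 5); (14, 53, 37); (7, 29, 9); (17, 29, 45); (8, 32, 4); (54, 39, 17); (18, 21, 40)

2

(5,34,41): 5+34 ≤ 41 → not valid
(14,37,53): 14+37 ≤ 53 → not valid
(7,9,29): 7+9 ≤ 29 → not valid
(17,29,45): 17+29 > 45 → valid
(4,8,32): 4+8 ≤ 32 → not valid
(17,39,54): 17+39 > 54 → valid
(18,21,40): 18+21 ≤ 40 → not valid
2 of the 7 triples form a triangle.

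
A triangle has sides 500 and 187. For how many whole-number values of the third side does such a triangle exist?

The third side lies in the open interval (313, 687).
Integers from 314 to 686 inclusive: 686 − 314 + 1 = 373.

373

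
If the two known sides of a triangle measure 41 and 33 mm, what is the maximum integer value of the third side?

73

The third side must be strictly less than 41 + 33 = 74.
The largest integer below 74 is 73.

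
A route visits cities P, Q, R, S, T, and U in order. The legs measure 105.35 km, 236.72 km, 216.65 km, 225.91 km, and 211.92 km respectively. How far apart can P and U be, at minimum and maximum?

0 ≤ PU ≤ 996.55 km

The maximum is all hops collinear in one direction: 105.35 + 236.72 + 216.65 + 225.91 + 211.92 = 996.55.
The longest hop is 236.72; the others sum to 759.83. Since 236.72 ≤ 759.83, the path can fold back on itself completely, so the minimum distance is 0.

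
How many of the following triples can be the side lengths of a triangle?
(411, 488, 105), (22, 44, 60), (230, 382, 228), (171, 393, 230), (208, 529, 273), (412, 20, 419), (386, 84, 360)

(105,411,488): 105+411 > 488 → valid
(22,44,60): 22+44 > 60 → valid
(228,230,382): 228+230 > 382 → valid
(171,230,393): 171+230 > 393 → valid
(208,273,529): 208+273 ≤ 529 → not valid
(20,412,419): 20+412 > 419 → valid
(84,360,386): 84+360 > 386 → valid
6 of the 7 triples form a triangle.

6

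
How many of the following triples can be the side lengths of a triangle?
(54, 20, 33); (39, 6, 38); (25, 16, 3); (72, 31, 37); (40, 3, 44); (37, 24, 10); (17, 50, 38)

(20,33,54): 20+33 ≤ 54 → not valid
(6,38,39): 6+38 > 39 → valid
(3,16,25): 3+16 ≤ 25 → not valid
(31,37,72): 31+37 ≤ 72 → not valid
(3,40,44): 3+40 ≤ 44 → not valid
(10,24,37): 10+24 ≤ 37 → not valid
(17,38,50): 17+38 > 50 → valid
2 of the 7 triples form a triangle.

2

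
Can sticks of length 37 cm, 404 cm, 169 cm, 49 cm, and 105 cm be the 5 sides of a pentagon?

No

For a pentagon, each side must be shorter than the sum of the others.
Here the longest side is 404, but the remaining 4 sides sum to only 360.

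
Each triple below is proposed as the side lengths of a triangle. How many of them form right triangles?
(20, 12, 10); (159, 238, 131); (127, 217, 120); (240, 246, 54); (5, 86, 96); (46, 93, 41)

1

(20,12,10): 10²+12² = 244 < 400 = 20² → obtuse
(159,238,131): 131²+159² = 42442 < 56644 = 238² → obtuse
(127,217,120): 120²+127² = 30529 < 47089 = 217² → obtuse
(240,246,54): 54²+240² = 60516 = 246² → right
(5,86,96): 5+86 ≤ 96, not a triangle
(46,93,41): 41+46 ≤ 93, not a triangle
1 of the 6 is right.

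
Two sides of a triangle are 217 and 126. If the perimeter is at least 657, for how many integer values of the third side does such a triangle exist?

29

Triangle inequality: 91 < x < 343. Perimeter ≥ 657 gives x ≥ 657 − 217 − 126 = 314.
So 314 ≤ x < 343; integers 314 through 342: 29 values.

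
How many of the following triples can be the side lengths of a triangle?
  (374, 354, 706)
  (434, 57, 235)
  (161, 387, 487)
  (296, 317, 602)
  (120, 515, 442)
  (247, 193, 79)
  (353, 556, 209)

6

(354,374,706): 354+374 > 706 → valid
(57,235,434): 57+235 ≤ 434 → not valid
(161,387,487): 161+387 > 487 → valid
(296,317,602): 296+317 > 602 → valid
(120,442,515): 120+442 > 515 → valid
(79,193,247): 79+193 > 247 → valid
(209,353,556): 209+353 > 556 → valid
6 of the 7 triples form a triangle.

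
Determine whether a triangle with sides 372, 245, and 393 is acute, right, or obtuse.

acute

Compare the square of the longest side to the sum of squares of the other two: 245² + 372² = 198409 > 154449 = 393².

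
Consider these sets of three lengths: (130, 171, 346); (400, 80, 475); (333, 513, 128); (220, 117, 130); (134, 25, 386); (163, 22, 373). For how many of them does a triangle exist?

2

(130,171,346): 130+171 ≤ 346 → not valid
(80,400,475): 80+400 > 475 → valid
(128,333,513): 128+333 ≤ 513 → not valid
(117,130,220): 117+130 > 220 → valid
(25,134,386): 25+134 ≤ 386 → not valid
(22,163,373): 22+163 ≤ 373 → not valid
2 of the 6 triples form a triangle.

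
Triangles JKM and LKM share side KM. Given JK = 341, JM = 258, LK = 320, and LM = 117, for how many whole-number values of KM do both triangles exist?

233

From triangle JKM: 83 < KM < 599.
From triangle LKM: 203 < KM < 437.
Intersection: 203 < KM < 437, so integers 204 through 436: 233 values.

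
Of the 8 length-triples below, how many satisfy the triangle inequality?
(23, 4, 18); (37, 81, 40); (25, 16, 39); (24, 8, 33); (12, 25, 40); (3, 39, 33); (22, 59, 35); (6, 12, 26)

(4,18,23): 4+18 ≤ 23 → not valid
(37,40,81): 37+40 ≤ 81 → not valid
(16,25,39): 16+25 > 39 → valid
(8,24,33): 8+24 ≤ 33 → not valid
(12,25,40): 12+25 ≤ 40 → not valid
(3,33,39): 3+33 ≤ 39 → not valid
(22,35,59): 22+35 ≤ 59 → not valid
(6,12,26): 6+12 ≤ 26 → not valid
1 of the 8 triples forms a triangle.

1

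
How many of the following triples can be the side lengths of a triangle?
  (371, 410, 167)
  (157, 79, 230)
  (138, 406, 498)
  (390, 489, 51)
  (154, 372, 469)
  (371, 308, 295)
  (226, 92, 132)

(167,371,410): 167+371 > 410 → valid
(79,157,230): 79+157 > 230 → valid
(138,406,498): 138+406 > 498 → valid
(51,390,489): 51+390 ≤ 489 → not valid
(154,372,469): 154+372 > 469 → valid
(295,308,371): 295+308 > 371 → valid
(92,132,226): 92+132 ≤ 226 → not valid
5 of the 7 triples form a triangle.

5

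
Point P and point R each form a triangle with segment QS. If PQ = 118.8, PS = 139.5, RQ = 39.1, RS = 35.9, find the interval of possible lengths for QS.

20.7 < QS < 75.0

From triangle PQS: |118.8 − 139.5| < QS < 118.8 + 139.5, i.e. 20.7 < QS < 258.3.
From triangle RQS: 3.2 < QS < 75.0.
Both must hold, so QS lies in the intersection.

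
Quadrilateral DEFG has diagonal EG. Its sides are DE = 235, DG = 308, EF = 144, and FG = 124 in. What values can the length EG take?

73 < EG < 268

From triangle DEG: |235 − 308| < EG < 235 + 308, i.e. 73 < EG < 543.
From triangle FEG: 20 < EG < 268.
Both must hold, so EG lies in the intersection.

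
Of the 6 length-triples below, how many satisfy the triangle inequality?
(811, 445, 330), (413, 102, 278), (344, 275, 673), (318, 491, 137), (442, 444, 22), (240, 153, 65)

1

(330,445,811): 330+445 ≤ 811 → not valid
(102,278,413): 102+278 ≤ 413 → not valid
(275,344,673): 275+344 ≤ 673 → not valid
(137,318,491): 137+318 ≤ 491 → not valid
(22,442,444): 22+442 > 444 → valid
(65,153,240): 65+153 ≤ 240 → not valid
1 of the 6 triples forms a triangle.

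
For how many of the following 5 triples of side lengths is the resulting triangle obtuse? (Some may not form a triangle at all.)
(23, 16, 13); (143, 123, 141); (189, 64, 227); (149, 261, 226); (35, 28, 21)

(23,16,13): 13²+16² = 425 < 529 = 23² → obtuse
(143,123,141): 123²+141² = 35010 > 20449 = 143² → acute
(189,64,227): 64²+189² = 39817 < 51529 = 227² → obtuse
(149,261,226): 149²+226² = 73277 > 68121 = 261² → acute
(35,28,21): 21²+28² = 1225 = 35² → right
2 of the 5 are obtuse.

2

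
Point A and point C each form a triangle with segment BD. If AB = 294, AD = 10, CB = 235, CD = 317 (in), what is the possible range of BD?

284 < BD < 304

From triangle ABD: |294 − 10| < BD < 294 + 10, i.e. 284 < BD < 304.
From triangle CBD: 82 < BD < 552.
Both must hold, so BD lies in the intersection.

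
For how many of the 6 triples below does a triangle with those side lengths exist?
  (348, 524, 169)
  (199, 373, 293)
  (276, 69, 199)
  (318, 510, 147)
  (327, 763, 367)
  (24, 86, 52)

(169,348,524): 169+348 ≤ 524 → not valid
(199,293,373): 199+293 > 373 → valid
(69,199,276): 69+199 ≤ 276 → not valid
(147,318,510): 147+318 ≤ 510 → not valid
(327,367,763): 327+367 ≤ 763 → not valid
(24,52,86): 24+52 ≤ 86 → not valid
1 of the 6 triples forms a triangle.

1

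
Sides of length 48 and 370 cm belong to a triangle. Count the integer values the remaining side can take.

95

The third side lies in the open interval (322, 418).
Integers from 323 to 417 inclusive: 417 − 323 + 1 = 95.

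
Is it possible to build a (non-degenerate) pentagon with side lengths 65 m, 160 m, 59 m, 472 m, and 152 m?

For a pentagon, each side must be shorter than the sum of the others.
Here the longest side is 472, but the remaining 4 sides sum to only 436.

No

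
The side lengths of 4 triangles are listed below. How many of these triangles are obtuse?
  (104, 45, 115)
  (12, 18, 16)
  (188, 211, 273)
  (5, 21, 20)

2

(104,45,115): 45²+104² = 12841 < 13225 = 115² → obtuse
(12,18,16): 12²+16² = 400 > 324 = 18² → acute
(188,211,273): 188²+211² = 79865 > 74529 = 273² → acute
(5,21,20): 5²+20² = 425 < 441 = 21² → obtuse
2 of the 4 are obtuse.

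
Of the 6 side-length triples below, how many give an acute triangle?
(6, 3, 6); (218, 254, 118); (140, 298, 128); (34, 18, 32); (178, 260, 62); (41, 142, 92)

2

(6,3,6): 3²+6² = 45 > 36 = 6² → acute
(218,254,118): 118²+218² = 61448 < 64516 = 254² → obtuse
(140,298,128): 128+140 ≤ 298, not a triangle
(34,18,32): 18²+32² = 1348 > 1156 = 34² → acute
(178,260,62): 62+178 ≤ 260, not a triangle
(41,142,92): 41+92 ≤ 142, not a triangle
2 of the 6 are acute.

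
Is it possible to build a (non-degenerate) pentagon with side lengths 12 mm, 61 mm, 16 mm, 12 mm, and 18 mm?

No

For a pentagon, each side must be shorter than the sum of the others.
Here the longest side is 61, but the remaining 4 sides sum to only 58.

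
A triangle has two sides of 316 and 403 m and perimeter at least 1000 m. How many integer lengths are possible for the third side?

438

Triangle inequality: 87 < x < 719. Perimeter ≥ 1000 gives x ≥ 1000 − 316 − 403 = 281.
So 281 ≤ x < 719; integers 281 through 718: 438 values.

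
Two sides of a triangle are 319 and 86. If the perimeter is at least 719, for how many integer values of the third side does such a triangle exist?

91

Triangle inequality: 233 < x < 405. Perimeter ≥ 719 gives x ≥ 719 − 319 − 86 = 314.
So 314 ≤ x < 405; integers 314 through 404: 91 values.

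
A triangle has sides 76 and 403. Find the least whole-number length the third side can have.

The third side must be strictly greater than |76 − 403| = 327.
The smallest integer above 327 is 328.

328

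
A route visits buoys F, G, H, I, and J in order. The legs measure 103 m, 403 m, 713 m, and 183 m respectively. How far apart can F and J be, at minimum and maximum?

The maximum is all hops collinear in one direction: 103 + 403 + 713 + 183 = 1402.
The longest hop is 713; the others sum to 689. Folding the others back against it leaves at least 713 − 689 = 24.

24 ≤ FJ ≤ 1402 m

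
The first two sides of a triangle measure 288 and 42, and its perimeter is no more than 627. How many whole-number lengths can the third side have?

Triangle inequality: 246 < x < 330. Perimeter ≤ 627 gives x ≤ 627 − 288 − 42 = 297.
So 246 < x ≤ 297; integers 247 through 297: 51 values.

51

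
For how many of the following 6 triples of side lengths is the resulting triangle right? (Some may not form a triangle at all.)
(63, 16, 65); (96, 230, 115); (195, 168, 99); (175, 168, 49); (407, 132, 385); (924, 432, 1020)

(63,16,65): 16²+63² = 4225 = 65² → right
(96,230,115): 96+115 ≤ 230, not a triangle
(195,168,99): 99²+168² = 38025 = 195² → right
(175,168,49): 49²+168² = 30625 = 175² → right
(407,132,385): 132²+385² = 165649 = 407² → right
(924,432,1020): 432²+924² = 1040400 = 1020² → right
5 of the 6 are right.

5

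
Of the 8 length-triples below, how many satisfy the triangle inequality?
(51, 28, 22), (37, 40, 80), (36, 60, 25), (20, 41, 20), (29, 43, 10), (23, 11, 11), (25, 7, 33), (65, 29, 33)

(22,28,51): 22+28 ≤ 51 → not valid
(37,40,80): 37+40 ≤ 80 → not valid
(25,36,60): 25+36 > 60 → valid
(20,20,41): 20+20 ≤ 41 → not valid
(10,29,43): 10+29 ≤ 43 → not valid
(11,11,23): 11+11 ≤ 23 → not valid
(7,25,33): 7+25 ≤ 33 → not valid
(29,33,65): 29+33 ≤ 65 → not valid
1 of the 8 triples forms a triangle.

1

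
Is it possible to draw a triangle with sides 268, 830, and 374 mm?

No

The longest side is 830, but the other two sum to only 642.
642 < 830, so the triangle inequality fails.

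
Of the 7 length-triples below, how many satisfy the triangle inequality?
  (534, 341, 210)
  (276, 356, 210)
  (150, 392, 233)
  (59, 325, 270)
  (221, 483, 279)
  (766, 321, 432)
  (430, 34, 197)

4

(210,341,534): 210+341 > 534 → valid
(210,276,356): 210+276 > 356 → valid
(150,233,392): 150+233 ≤ 392 → not valid
(59,270,325): 59+270 > 325 → valid
(221,279,483): 221+279 > 483 → valid
(321,432,766): 321+432 ≤ 766 → not valid
(34,197,430): 34+197 ≤ 430 → not valid
4 of the 7 triples form a triangle.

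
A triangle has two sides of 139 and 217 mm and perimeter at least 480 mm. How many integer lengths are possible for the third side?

232

Triangle inequality: 78 < x < 356. Perimeter ≥ 480 gives x ≥ 480 − 139 − 217 = 124.
So 124 ≤ x < 356; integers 124 through 355: 232 values.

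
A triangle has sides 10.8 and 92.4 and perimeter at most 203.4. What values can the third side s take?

81.6 < s ≤ 100.2

Triangle inequality alone gives 81.6 < s < 103.2.
The perimeter condition gives s ≤ 203.4 − 10.8 − 92.4 = 100.2.
Intersecting the two: 81.6 < s ≤ 100.2.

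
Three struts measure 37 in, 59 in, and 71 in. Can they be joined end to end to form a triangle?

The longest side is 71, and the other two sum to 96.
Since 96 > 71, the triangle inequality holds.

Yes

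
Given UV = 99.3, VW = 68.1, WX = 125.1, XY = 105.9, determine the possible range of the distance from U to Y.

0 ≤ UY ≤ 398.4

The maximum is all hops collinear in one direction: 99.3 + 68.1 + 125.1 + 105.9 = 398.4.
The longest hop is 125.1; the others sum to 273.3. Since 125.1 ≤ 273.3, the path can fold back on itself completely, so the minimum distance is 0.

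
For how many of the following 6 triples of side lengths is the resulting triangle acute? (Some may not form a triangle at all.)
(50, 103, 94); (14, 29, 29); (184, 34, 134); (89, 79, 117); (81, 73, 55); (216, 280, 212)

5

(50,103,94): 50²+94² = 11336 > 10609 = 103² → acute
(14,29,29): 14²+29² = 1037 > 841 = 29² → acute
(184,34,134): 34+134 ≤ 184, not a triangle
(89,79,117): 79²+89² = 14162 > 13689 = 117² → acute
(81,73,55): 55²+73² = 8354 > 6561 = 81² → acute
(216,280,212): 212²+216² = 91600 > 78400 = 280² → acute
5 of the 6 are acute.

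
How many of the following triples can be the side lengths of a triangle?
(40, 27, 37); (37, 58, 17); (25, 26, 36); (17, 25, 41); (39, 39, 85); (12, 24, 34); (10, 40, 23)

4

(27,37,40): 27+37 > 40 → valid
(17,37,58): 17+37 ≤ 58 → not valid
(25,26,36): 25+26 > 36 → valid
(17,25,41): 17+25 > 41 → valid
(39,39,85): 39+39 ≤ 85 → not valid
(12,24,34): 12+24 > 34 → valid
(10,23,40): 10+23 ≤ 40 → not valid
4 of the 7 triples form a triangle.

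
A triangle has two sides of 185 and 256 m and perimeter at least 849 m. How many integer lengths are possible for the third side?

Triangle inequality: 71 < x < 441. Perimeter ≥ 849 gives x ≥ 849 − 185 − 256 = 408.
So 408 ≤ x < 441; integers 408 through 440: 33 values.

33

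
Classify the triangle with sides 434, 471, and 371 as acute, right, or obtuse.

Compare the square of the longest side to the sum of squares of the other two: 371² + 434² = 325997 > 221841 = 471².

acute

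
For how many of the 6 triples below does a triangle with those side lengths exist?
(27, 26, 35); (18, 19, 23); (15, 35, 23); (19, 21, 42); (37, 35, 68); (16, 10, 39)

(26,27,35): 26+27 > 35 → valid
(18,19,23): 18+19 > 23 → valid
(15,23,35): 15+23 > 35 → valid
(19,21,42): 19+21 ≤ 42 → not valid
(35,37,68): 35+37 > 68 → valid
(10,16,39): 10+16 ≤ 39 → not valid
4 of the 6 triples form a triangle.

4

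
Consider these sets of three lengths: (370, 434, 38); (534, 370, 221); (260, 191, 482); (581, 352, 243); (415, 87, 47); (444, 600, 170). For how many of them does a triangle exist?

3

(38,370,434): 38+370 ≤ 434 → not valid
(221,370,534): 221+370 > 534 → valid
(191,260,482): 191+260 ≤ 482 → not valid
(243,352,581): 243+352 > 581 → valid
(47,87,415): 47+87 ≤ 415 → not valid
(170,444,600): 170+444 > 600 → valid
3 of the 6 triples form a triangle.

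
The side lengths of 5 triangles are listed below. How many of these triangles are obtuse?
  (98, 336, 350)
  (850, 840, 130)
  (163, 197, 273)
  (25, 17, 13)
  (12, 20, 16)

(98,336,350): 98²+336² = 122500 = 350² → right
(850,840,130): 130²+840² = 722500 = 850² → right
(163,197,273): 163²+197² = 65378 < 74529 = 273² → obtuse
(25,17,13): 13²+17² = 458 < 625 = 25² → obtuse
(12,20,16): 12²+16² = 400 = 20² → right
2 of the 5 are obtuse.

2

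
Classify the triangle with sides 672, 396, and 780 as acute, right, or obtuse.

Compare the square of the longest side to the sum of squares of the other two: 396² + 672² = 608400 = 780².

right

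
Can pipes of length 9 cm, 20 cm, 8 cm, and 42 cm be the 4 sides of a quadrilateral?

No

For a quadrilateral, each side must be shorter than the sum of the others.
Here the longest side is 42, but the remaining 3 sides sum to only 37.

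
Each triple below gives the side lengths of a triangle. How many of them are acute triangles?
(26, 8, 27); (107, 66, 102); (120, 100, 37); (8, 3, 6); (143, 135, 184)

(26,8,27): 8²+26² = 740 > 729 = 27² → acute
(107,66,102): 66²+102² = 14760 > 11449 = 107² → acute
(120,100,37): 37²+100² = 11369 < 14400 = 120² → obtuse
(8,3,6): 3²+6² = 45 < 64 = 8² → obtuse
(143,135,184): 135²+143² = 38674 > 33856 = 184² → acute
3 of the 5 are acute.

3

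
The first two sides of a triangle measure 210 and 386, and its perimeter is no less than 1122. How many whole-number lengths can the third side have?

70

Triangle inequality: 176 < x < 596. Perimeter ≥ 1122 gives x ≥ 1122 − 210 − 386 = 526.
So 526 ≤ x < 596; integers 526 through 595: 70 values.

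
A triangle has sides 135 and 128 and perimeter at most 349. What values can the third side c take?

Triangle inequality alone gives 7 < c < 263.
The perimeter condition gives c ≤ 349 − 135 − 128 = 86.
Intersecting the two: 7 < c ≤ 86.

7 < c ≤ 86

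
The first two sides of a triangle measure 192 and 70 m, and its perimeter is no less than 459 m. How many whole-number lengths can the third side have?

Triangle inequality: 122 < x < 262. Perimeter ≥ 459 gives x ≥ 459 − 192 − 70 = 197.
So 197 ≤ x < 262; integers 197 through 261: 65 values.

65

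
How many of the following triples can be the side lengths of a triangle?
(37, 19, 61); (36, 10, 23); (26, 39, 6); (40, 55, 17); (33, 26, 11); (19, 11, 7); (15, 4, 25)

(19,37,61): 19+37 ≤ 61 → not valid
(10,23,36): 10+23 ≤ 36 → not valid
(6,26,39): 6+26 ≤ 39 → not valid
(17,40,55): 17+40 > 55 → valid
(11,26,33): 11+26 > 33 → valid
(7,11,19): 7+11 ≤ 19 → not valid
(4,15,25): 4+15 ≤ 25 → not valid
2 of the 7 triples form a triangle.

2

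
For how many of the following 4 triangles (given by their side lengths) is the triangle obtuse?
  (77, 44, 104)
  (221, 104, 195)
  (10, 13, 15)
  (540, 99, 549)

1

(77,44,104): 44²+77² = 7865 < 10816 = 104² → obtuse
(221,104,195): 104²+195² = 48841 = 221² → right
(10,13,15): 10²+13² = 269 > 225 = 15² → acute
(540,99,549): 99²+540² = 301401 = 549² → right
1 of the 4 is obtuse.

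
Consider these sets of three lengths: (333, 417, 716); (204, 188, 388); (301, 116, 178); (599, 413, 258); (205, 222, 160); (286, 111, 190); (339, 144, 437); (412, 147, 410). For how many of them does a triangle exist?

(333,417,716): 333+417 > 716 → valid
(188,204,388): 188+204 > 388 → valid
(116,178,301): 116+178 ≤ 301 → not valid
(258,413,599): 258+413 > 599 → valid
(160,205,222): 160+205 > 222 → valid
(111,190,286): 111+190 > 286 → valid
(144,339,437): 144+339 > 437 → valid
(147,410,412): 147+410 > 412 → valid
7 of the 8 triples form a triangle.

7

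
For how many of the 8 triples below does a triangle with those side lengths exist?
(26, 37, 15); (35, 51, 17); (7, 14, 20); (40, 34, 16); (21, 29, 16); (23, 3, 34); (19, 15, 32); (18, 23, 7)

(15,26,37): 15+26 > 37 → valid
(17,35,51): 17+35 > 51 → valid
(7,14,20): 7+14 > 20 → valid
(16,34,40): 16+34 > 40 → valid
(16,21,29): 16+21 > 29 → valid
(3,23,34): 3+23 ≤ 34 → not valid
(15,19,32): 15+19 > 32 → valid
(7,18,23): 7+18 > 23 → valid
7 of the 8 triples form a triangle.

7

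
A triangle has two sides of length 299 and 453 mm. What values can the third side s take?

By the triangle inequality, s must be less than 299 + 453 = 752 and greater than |299 − 453| = 154.

154 < s < 752 (mm)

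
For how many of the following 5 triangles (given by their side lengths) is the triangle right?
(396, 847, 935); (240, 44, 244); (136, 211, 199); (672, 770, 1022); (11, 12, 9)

(396,847,935): 396²+847² = 874225 = 935² → right
(240,44,244): 44²+240² = 59536 = 244² → right
(136,211,199): 136²+199² = 58097 > 44521 = 211² → acute
(672,770,1022): 672²+770² = 1044484 = 1022² → right
(11,12,9): 9²+11² = 202 > 144 = 12² → acute
3 of the 5 are right.

3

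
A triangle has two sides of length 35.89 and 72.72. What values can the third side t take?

By the triangle inequality, t must be less than 35.89 + 72.72 = 108.61 and greater than |35.89 − 72.72| = 36.83.

36.83 < t < 108.61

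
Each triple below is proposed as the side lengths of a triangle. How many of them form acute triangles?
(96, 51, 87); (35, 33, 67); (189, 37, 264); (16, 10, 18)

(96,51,87): 51²+87² = 10170 > 9216 = 96² → acute
(35,33,67): 33²+35² = 2314 < 4489 = 67² → obtuse
(189,37,264): 37+189 ≤ 264, not a triangle
(16,10,18): 10²+16² = 356 > 324 = 18² → acute
2 of the 4 are acute.

2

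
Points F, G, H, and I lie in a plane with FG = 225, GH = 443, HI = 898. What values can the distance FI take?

230 ≤ FI ≤ 1566

The maximum is all hops collinear in one direction: 225 + 443 + 898 = 1566.
The longest hop is 898; the others sum to 668. Folding the others back against it leaves at least 898 − 668 = 230.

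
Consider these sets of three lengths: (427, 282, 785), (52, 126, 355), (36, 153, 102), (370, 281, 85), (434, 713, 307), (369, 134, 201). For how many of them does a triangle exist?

(282,427,785): 282+427 ≤ 785 → not valid
(52,126,355): 52+126 ≤ 355 → not valid
(36,102,153): 36+102 ≤ 153 → not valid
(85,281,370): 85+281 ≤ 370 → not valid
(307,434,713): 307+434 > 713 → valid
(134,201,369): 134+201 ≤ 369 → not valid
1 of the 6 triples forms a triangle.

1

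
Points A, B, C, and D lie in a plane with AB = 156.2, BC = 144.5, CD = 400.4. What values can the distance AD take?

99.7 ≤ AD ≤ 701.1

The maximum is all hops collinear in one direction: 156.2 + 144.5 + 400.4 = 701.1.
The longest hop is 400.4; the others sum to 300.7. Folding the others back against it leaves at least 400.4 − 300.7 = 99.7.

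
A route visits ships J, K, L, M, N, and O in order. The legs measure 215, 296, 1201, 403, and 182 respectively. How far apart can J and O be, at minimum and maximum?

The maximum is all hops collinear in one direction: 215 + 296 + 1201 + 403 + 182 = 2297.
The longest hop is 1201; the others sum to 1096. Folding the others back against it leaves at least 1201 − 1096 = 105.

105 ≤ JO ≤ 2297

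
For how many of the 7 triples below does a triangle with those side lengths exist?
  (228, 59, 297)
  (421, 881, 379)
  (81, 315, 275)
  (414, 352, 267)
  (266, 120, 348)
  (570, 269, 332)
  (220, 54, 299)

(59,228,297): 59+228 ≤ 297 → not valid
(379,421,881): 379+421 ≤ 881 → not valid
(81,275,315): 81+275 > 315 → valid
(267,352,414): 267+352 > 414 → valid
(120,266,348): 120+266 > 348 → valid
(269,332,570): 269+332 > 570 → valid
(54,220,299): 54+220 ≤ 299 → not valid
4 of the 7 triples form a triangle.

4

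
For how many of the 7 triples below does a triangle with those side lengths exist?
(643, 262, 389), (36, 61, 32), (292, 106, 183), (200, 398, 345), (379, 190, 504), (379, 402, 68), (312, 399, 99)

6

(262,389,643): 262+389 > 643 → valid
(32,36,61): 32+36 > 61 → valid
(106,183,292): 106+183 ≤ 292 → not valid
(200,345,398): 200+345 > 398 → valid
(190,379,504): 190+379 > 504 → valid
(68,379,402): 68+379 > 402 → valid
(99,312,399): 99+312 > 399 → valid
6 of the 7 triples form a triangle.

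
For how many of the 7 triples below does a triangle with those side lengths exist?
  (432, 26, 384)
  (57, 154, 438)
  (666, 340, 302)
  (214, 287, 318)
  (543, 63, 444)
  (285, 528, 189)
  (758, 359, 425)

(26,384,432): 26+384 ≤ 432 → not valid
(57,154,438): 57+154 ≤ 438 → not valid
(302,340,666): 302+340 ≤ 666 → not valid
(214,287,318): 214+287 > 318 → valid
(63,444,543): 63+444 ≤ 543 → not valid
(189,285,528): 189+285 ≤ 528 → not valid
(359,425,758): 359+425 > 758 → valid
2 of the 7 triples form a triangle.

2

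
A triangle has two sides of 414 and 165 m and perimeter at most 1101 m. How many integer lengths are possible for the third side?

273

Triangle inequality: 249 < x < 579. Perimeter ≤ 1101 gives x ≤ 1101 − 414 − 165 = 522.
So 249 < x ≤ 522; integers 250 through 522: 273 values.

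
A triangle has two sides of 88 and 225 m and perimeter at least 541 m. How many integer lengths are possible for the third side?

Triangle inequality: 137 < x < 313. Perimeter ≥ 541 gives x ≥ 541 − 88 − 225 = 228.
So 228 ≤ x < 313; integers 228 through 312: 85 values.

85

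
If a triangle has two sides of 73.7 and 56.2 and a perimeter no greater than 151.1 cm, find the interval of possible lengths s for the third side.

17.5 < s ≤ 21.2 cm

Triangle inequality alone gives 17.5 < s < 129.9.
The perimeter condition gives s ≤ 151.1 − 73.7 − 56.2 = 21.2.
Intersecting the two: 17.5 < s ≤ 21.2.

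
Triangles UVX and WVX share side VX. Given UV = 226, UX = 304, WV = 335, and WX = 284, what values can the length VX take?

From triangle UVX: |226 − 304| < VX < 226 + 304, i.e. 78 < VX < 530.
From triangle WVX: 51 < VX < 619.
Both must hold, so VX lies in the intersection.

78 < VX < 530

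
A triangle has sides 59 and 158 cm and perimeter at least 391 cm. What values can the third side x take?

174 ≤ x < 217

Triangle inequality alone gives 99 < x < 217.
The perimeter condition gives x ≥ 391 − 59 − 158 = 174.
Intersecting the two: 174 ≤ x < 217.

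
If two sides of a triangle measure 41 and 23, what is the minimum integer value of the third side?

The third side must be strictly greater than |41 − 23| = 18.
The smallest integer above 18 is 19.

19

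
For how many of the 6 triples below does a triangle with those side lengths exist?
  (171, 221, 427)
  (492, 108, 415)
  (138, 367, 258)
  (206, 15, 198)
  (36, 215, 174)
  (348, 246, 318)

(171,221,427): 171+221 ≤ 427 → not valid
(108,415,492): 108+415 > 492 → valid
(138,258,367): 138+258 > 367 → valid
(15,198,206): 15+198 > 206 → valid
(36,174,215): 36+174 ≤ 215 → not valid
(246,318,348): 246+318 > 348 → valid
4 of the 6 triples form a triangle.

4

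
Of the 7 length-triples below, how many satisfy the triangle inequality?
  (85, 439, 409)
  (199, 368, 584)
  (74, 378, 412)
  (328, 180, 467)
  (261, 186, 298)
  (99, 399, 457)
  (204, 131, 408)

(85,409,439): 85+409 > 439 → valid
(199,368,584): 199+368 ≤ 584 → not valid
(74,378,412): 74+378 > 412 → valid
(180,328,467): 180+328 > 467 → valid
(186,261,298): 186+261 > 298 → valid
(99,399,457): 99+399 > 457 → valid
(131,204,408): 131+204 ≤ 408 → not valid
5 of the 7 triples form a triangle.

5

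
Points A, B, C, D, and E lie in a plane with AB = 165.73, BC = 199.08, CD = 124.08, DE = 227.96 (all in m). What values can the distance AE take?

The maximum is all hops collinear in one direction: 165.73 + 199.08 + 124.08 + 227.96 = 716.85.
The longest hop is 227.96; the others sum to 488.89. Since 227.96 ≤ 488.89, the path can fold back on itself completely, so the minimum distance is 0.

0 ≤ AE ≤ 716.85 m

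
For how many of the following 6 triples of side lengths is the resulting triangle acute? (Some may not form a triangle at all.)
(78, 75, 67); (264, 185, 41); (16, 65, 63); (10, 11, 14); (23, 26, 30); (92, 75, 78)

(78,75,67): 67²+75² = 10114 > 6084 = 78² → acute
(264,185,41): 41+185 ≤ 264, not a triangle
(16,65,63): 16²+63² = 4225 = 65² → right
(10,11,14): 10²+11² = 221 > 196 = 14² → acute
(23,26,30): 23²+26² = 1205 > 900 = 30² → acute
(92,75,78): 75²+78² = 11709 > 8464 = 92² → acute
4 of the 6 are acute.

4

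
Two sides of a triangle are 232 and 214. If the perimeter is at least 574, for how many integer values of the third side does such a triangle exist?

Triangle inequality: 18 < x < 446. Perimeter ≥ 574 gives x ≥ 574 − 232 − 214 = 128.
So 128 ≤ x < 446; integers 128 through 445: 318 values.

318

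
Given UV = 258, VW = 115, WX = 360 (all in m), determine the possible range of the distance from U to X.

The maximum is all hops collinear in one direction: 258 + 115 + 360 = 733.
The longest hop is 360; the others sum to 373. Since 360 ≤ 373, the path can fold back on itself completely, so the minimum distance is 0.

0 ≤ UX ≤ 733 m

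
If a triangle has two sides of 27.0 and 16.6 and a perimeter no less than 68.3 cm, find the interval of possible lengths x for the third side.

24.7 ≤ x < 43.6

Triangle inequality alone gives 10.4 < x < 43.6.
The perimeter condition gives x ≥ 68.3 − 27.0 − 16.6 = 24.7.
Intersecting the two: 24.7 ≤ x < 43.6.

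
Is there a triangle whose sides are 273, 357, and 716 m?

The longest side is 716, but the other two sum to only 630.
630 < 716, so the triangle inequality fails.

No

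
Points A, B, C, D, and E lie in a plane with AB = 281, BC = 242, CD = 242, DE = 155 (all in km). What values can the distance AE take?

0 ≤ AE ≤ 920 km

The maximum is all hops collinear in one direction: 281 + 242 + 242 + 155 = 920.
The longest hop is 281; the others sum to 639. Since 281 ≤ 639, the path can fold back on itself completely, so the minimum distance is 0.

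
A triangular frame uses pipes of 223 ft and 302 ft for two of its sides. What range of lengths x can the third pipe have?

79 < x < 525 (ft)

By the triangle inequality, x must be less than 223 + 302 = 525 and greater than |223 − 302| = 79.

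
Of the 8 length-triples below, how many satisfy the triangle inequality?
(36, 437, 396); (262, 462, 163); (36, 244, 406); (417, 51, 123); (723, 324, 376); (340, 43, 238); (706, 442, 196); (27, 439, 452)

1

(36,396,437): 36+396 ≤ 437 → not valid
(163,262,462): 163+262 ≤ 462 → not valid
(36,244,406): 36+244 ≤ 406 → not valid
(51,123,417): 51+123 ≤ 417 → not valid
(324,376,723): 324+376 ≤ 723 → not valid
(43,238,340): 43+238 ≤ 340 → not valid
(196,442,706): 196+442 ≤ 706 → not valid
(27,439,452): 27+439 > 452 → valid
1 of the 8 triples forms a triangle.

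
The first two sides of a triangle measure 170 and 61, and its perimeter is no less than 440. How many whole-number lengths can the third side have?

22

Triangle inequality: 109 < x < 231. Perimeter ≥ 440 gives x ≥ 440 − 170 − 61 = 209.
So 209 ≤ x < 231; integers 209 through 230: 22 values.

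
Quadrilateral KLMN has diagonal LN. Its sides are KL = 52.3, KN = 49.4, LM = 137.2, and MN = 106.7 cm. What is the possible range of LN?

30.5 < LN < 101.7

From triangle KLN: |52.3 − 49.4| < LN < 52.3 + 49.4, i.e. 2.9 < LN < 101.7.
From triangle MLN: 30.5 < LN < 243.9.
Both must hold, so LN lies in the intersection.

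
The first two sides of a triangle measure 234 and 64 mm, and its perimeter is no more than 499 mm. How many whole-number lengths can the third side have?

Triangle inequality: 170 < x < 298. Perimeter ≤ 499 gives x ≤ 499 − 234 − 64 = 201.
So 170 < x ≤ 201; integers 171 through 201: 31 values.

31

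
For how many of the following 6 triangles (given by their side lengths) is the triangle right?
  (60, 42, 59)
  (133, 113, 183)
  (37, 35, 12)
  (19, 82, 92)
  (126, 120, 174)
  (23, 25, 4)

(60,42,59): 42²+59² = 5245 > 3600 = 60² → acute
(133,113,183): 113²+133² = 30458 < 33489 = 183² → obtuse
(37,35,12): 12²+35² = 1369 = 37² → right
(19,82,92): 19²+82² = 7085 < 8464 = 92² → obtuse
(126,120,174): 120²+126² = 30276 = 174² → right
(23,25,4): 4²+23² = 545 < 625 = 25² → obtuse
2 of the 6 are right.

2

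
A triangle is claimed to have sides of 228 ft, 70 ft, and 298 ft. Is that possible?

The two shorter sides sum to 298, exactly equal to the longest side 298.
That gives only a degenerate (flat) triangle — the inequality must be strict.

No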